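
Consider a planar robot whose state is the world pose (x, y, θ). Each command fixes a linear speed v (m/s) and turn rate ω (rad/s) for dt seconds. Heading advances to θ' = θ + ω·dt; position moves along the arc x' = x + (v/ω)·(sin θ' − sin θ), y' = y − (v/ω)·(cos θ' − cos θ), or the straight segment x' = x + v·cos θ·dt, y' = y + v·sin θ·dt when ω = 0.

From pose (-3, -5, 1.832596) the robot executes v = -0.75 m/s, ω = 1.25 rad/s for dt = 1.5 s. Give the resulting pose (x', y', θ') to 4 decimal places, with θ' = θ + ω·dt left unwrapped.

(-2.0987, -5.3511, 3.7076)

θ' = 1.8326 + 1.25·1.5 = 3.7076
R = v/ω = -0.75/1.25 = -0.6000
x' = -3 + -0.6000·(sin 3.7076 − sin 1.8326) = -2.0987
y' = -5 − -0.6000·(cos 3.7076 − cos 1.8326) = -5.3511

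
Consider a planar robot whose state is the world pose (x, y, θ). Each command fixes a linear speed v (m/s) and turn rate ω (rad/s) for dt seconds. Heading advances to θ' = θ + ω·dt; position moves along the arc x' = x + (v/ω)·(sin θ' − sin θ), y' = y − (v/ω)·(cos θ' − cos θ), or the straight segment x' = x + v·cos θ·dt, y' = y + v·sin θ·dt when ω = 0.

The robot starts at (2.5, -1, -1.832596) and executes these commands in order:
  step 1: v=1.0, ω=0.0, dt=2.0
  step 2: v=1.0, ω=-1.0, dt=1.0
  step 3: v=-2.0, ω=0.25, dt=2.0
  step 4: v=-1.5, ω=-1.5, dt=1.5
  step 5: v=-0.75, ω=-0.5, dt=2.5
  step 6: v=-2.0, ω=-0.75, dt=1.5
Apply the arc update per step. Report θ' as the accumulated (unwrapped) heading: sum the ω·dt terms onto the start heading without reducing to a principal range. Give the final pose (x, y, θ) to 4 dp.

(2.7310, -3.3139, -6.9576)

step 1: θ'=-1.8326 (straight) → pose (1.9824, -2.9319, -1.8326)
step 2: θ'=-2.8326 (R=-1.0000) → pose (1.3205, -3.6257, -2.8326)
step 3: θ'=-2.3326 (R=-8.0000) → pose (4.6765, -1.5264, -2.3326)
step 4: θ'=-4.5826 (R=1.0000) → pose (6.3917, -2.0872, -4.5826)
step 5: θ'=-5.8326 (R=1.5000) → pose (5.5575, -3.6316, -5.8326)
step 6: θ'=-6.9576 (R=2.6667) → pose (2.7310, -3.3139, -6.9576)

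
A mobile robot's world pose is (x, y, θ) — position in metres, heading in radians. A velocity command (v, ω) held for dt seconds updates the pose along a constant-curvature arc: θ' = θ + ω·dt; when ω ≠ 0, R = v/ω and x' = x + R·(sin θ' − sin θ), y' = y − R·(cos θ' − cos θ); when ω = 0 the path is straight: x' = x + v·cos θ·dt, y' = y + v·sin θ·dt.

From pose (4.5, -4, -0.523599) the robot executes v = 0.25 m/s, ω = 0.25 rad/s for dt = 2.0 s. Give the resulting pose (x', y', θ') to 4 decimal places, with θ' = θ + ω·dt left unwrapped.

θ' = -0.5236 + 0.25·2.0 = -0.0236
R = v/ω = 0.25/0.25 = 1.0000
x' = 4.5 + 1.0000·(sin -0.0236 − sin -0.5236) = 4.9764
y' = -4 − 1.0000·(cos -0.0236 − cos -0.5236) = -4.1337

(4.9764, -4.1337, -0.0236)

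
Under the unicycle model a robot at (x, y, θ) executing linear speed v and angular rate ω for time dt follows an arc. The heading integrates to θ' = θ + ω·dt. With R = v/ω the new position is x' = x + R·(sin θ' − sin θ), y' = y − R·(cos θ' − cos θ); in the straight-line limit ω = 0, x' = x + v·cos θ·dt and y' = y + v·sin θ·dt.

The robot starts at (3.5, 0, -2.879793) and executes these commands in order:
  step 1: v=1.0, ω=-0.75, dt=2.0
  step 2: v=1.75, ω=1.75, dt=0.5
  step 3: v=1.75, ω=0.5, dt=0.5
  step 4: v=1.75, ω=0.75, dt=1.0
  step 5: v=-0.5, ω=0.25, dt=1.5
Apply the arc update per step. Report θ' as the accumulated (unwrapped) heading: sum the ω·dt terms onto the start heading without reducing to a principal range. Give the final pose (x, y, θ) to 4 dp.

step 1: θ'=-4.3798 (R=-1.3333) → pose (1.8946, 0.8526, -4.3798)
step 2: θ'=-3.5048 (R=1.0000) → pose (1.3047, 1.4608, -3.5048)
step 3: θ'=-3.2548 (R=3.5000) → pose (0.4566, 1.6668, -3.2548)
step 4: θ'=-2.5048 (R=2.3333) → pose (-1.1944, 1.2244, -2.5048)
step 5: θ'=-2.1298 (R=-2.0000) → pose (-0.6881, 1.7717, -2.1298)

(-0.6881, 1.7717, -2.1298)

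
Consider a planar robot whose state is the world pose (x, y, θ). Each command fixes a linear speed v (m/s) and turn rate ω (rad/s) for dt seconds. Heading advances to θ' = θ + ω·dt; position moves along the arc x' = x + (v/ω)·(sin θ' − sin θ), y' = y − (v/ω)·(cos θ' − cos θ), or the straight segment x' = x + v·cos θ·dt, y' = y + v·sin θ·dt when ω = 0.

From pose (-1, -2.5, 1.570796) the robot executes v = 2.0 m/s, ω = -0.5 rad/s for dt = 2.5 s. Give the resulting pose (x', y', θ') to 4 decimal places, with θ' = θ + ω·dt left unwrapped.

θ' = 1.5708 + -0.5·2.5 = 0.3208
R = v/ω = 2.0/-0.5 = -4.0000
x' = -1 + -4.0000·(sin 0.3208 − sin 1.5708) = 1.7387
y' = -2.5 − -4.0000·(cos 0.3208 − cos 1.5708) = 1.2959

(1.7387, 1.2959, 0.3208)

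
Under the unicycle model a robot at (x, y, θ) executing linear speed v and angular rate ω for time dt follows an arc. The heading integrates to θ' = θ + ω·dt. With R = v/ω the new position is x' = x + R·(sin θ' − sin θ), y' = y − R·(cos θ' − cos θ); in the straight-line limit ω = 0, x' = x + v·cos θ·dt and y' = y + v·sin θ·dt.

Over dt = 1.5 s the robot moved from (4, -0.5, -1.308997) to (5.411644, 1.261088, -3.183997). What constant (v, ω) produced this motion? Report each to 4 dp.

v = -1.7500, ω = -1.2500

Δθ = -3.183997 − -1.308997 = -1.875000
ω = Δθ/dt = -1.875000/1.5 = -1.2500
R = −Δy/(cos θ' − cos θ) = 1.4000
v = R·ω = 1.4000·-1.2500 = -1.7500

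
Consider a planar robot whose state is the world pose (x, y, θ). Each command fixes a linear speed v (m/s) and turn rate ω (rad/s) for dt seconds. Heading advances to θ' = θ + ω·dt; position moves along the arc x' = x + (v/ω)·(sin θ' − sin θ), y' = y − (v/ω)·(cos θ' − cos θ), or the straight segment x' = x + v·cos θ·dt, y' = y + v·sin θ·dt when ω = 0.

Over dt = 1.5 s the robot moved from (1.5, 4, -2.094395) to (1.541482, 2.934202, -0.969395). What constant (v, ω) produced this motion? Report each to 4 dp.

Δθ = -0.969395 − -2.094395 = 1.125000
ω = Δθ/dt = 1.125000/1.5 = 0.7500
R = −Δy/(cos θ' − cos θ) = 1.0000
v = R·ω = 1.0000·0.7500 = 0.7500

v = 0.7500, ω = 0.7500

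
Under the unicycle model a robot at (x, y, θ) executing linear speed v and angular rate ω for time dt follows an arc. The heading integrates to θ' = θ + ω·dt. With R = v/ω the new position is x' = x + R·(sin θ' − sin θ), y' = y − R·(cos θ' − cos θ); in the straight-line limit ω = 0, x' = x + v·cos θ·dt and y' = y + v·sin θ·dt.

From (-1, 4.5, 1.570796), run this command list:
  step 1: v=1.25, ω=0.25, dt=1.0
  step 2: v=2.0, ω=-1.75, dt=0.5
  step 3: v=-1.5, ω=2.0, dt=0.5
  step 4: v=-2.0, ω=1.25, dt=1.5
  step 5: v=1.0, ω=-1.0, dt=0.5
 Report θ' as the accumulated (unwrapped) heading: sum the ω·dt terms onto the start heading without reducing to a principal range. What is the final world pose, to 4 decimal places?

step 1: θ'=1.8208 (R=5.0000) → pose (-1.1554, 5.7370, 1.8208)
step 2: θ'=0.9458 (R=-1.1429) → pose (-0.9749, 6.6884, 0.9458)
step 3: θ'=1.9458 (R=-0.7500) → pose (-1.0646, 5.9749, 1.9458)
step 4: θ'=3.8208 (R=-1.6000) → pose (1.4293, 5.3160, 3.8208)
step 5: θ'=3.3208 (R=-1.0000) → pose (0.9794, 5.1101, 3.3208)

(0.9794, 5.1101, 3.3208)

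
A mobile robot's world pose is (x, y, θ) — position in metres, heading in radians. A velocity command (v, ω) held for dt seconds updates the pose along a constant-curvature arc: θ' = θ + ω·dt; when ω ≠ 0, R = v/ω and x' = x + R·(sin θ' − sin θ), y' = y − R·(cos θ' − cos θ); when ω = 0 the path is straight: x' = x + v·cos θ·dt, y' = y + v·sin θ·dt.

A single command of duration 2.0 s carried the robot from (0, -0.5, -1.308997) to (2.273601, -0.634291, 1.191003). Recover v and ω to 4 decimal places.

Δθ = 1.191003 − -1.308997 = 2.500000
ω = Δθ/dt = 2.500000/2.0 = 1.2500
R = Δx/(sin θ' − sin θ) = 1.2000
v = R·ω = 1.2000·1.2500 = 1.5000

v = 1.5000, ω = 1.2500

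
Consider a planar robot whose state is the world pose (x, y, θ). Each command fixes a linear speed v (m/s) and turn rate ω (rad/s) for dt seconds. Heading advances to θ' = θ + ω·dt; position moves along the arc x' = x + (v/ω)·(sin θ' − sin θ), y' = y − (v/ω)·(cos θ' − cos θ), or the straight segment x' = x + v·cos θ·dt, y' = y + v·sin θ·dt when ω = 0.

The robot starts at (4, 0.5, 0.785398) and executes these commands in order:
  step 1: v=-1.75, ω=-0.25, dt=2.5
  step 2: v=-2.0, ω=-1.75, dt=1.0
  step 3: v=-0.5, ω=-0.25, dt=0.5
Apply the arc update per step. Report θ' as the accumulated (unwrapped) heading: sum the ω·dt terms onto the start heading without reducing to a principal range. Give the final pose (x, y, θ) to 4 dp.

step 1: θ'=0.1604 (R=7.0000) → pose (0.1682, -1.4604, 0.1604)
step 2: θ'=-1.5896 (R=1.1429) → pose (-1.1570, -0.3107, -1.5896)
step 3: θ'=-1.7146 (R=2.0000) → pose (-1.1367, -0.0617, -1.7146)

(-1.1367, -0.0617, -1.7146)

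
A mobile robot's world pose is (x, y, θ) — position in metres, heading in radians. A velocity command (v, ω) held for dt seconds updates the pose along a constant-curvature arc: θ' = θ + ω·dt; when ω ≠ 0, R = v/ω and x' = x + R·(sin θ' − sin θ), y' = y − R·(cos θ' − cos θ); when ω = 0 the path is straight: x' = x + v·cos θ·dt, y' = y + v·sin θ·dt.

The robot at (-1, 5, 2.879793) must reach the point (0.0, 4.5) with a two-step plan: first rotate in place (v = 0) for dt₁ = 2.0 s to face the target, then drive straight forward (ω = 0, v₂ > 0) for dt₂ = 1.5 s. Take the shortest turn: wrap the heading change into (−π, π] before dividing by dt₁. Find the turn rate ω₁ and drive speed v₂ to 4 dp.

heading to target = atan2(4.5−5, 0−-1) = -0.4636
Δθ = wrap(-0.4636 − 2.8798) = 2.9397; ω₁ = Δθ/dt₁ = 1.4699
distance = √((0−-1)² + (4.5−5)²) = 1.1180; v₂ = distance/dt₂ = 0.7454

ω₁ = 1.4699, v₂ = 0.7454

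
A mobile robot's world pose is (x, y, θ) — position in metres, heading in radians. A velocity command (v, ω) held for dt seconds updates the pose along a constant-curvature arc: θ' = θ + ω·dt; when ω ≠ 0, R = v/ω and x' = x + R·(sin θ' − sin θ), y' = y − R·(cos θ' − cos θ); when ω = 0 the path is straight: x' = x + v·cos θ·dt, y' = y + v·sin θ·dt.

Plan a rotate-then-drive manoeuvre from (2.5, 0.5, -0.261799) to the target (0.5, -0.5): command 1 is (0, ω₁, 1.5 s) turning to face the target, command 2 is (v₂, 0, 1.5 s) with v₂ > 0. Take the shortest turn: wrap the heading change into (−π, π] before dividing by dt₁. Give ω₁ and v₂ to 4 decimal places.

ω₁ = -1.6108, v₂ = 1.4907

heading to target = atan2(-0.5−0.5, 0.5−2.5) = -2.6779
Δθ = wrap(-2.6779 − -0.2618) = -2.4161; ω₁ = Δθ/dt₁ = -1.6108
distance = √((0.5−2.5)² + (-0.5−0.5)²) = 2.2361; v₂ = distance/dt₂ = 1.4907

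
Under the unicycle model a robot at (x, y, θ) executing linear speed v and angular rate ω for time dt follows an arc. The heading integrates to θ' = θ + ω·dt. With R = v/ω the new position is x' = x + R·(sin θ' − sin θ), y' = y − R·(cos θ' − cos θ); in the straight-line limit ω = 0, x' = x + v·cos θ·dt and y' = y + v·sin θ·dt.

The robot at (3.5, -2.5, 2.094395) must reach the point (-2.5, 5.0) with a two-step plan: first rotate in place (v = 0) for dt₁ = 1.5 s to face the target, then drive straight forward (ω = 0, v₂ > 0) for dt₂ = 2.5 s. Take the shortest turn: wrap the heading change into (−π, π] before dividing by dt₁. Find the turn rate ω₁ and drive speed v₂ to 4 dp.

heading to target = atan2(5−-2.5, -2.5−3.5) = 2.2455
Δθ = wrap(2.2455 − 2.0944) = 0.1511; ω₁ = Δθ/dt₁ = 0.1008
distance = √((-2.5−3.5)² + (5−-2.5)²) = 9.6047; v₂ = distance/dt₂ = 3.8419

ω₁ = 0.1008, v₂ = 3.8419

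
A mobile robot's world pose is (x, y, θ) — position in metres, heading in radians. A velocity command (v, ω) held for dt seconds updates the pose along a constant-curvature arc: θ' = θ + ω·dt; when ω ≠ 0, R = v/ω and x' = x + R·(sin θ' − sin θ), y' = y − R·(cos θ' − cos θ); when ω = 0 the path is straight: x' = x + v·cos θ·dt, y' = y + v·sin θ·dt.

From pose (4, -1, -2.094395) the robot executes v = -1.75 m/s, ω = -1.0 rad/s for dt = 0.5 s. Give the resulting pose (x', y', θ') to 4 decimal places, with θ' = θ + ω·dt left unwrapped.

θ' = -2.0944 + -1.0·0.5 = -2.5944
R = v/ω = -1.75/-1.0 = 1.7500
x' = 4 + 1.7500·(sin -2.5944 − sin -2.0944) = 4.6050
y' = -1 − 1.7500·(cos -2.5944 − cos -2.0944) = -0.3805

(4.6050, -0.3805, -2.5944)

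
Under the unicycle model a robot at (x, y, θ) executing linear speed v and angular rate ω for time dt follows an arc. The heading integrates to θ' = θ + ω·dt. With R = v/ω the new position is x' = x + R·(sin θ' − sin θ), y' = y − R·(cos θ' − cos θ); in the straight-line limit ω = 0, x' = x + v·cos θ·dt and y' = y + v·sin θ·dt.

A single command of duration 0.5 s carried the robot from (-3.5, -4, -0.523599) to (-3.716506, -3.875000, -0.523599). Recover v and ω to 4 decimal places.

Δθ = -0.523599 − -0.523599 = 0.000000
ω = Δθ/dt = 0.000000/0.5 = 0.0000
ω = 0 → v = (Δx·cos θ + Δy·sin θ)/dt = -0.5000

v = -0.5000, ω = 0.0000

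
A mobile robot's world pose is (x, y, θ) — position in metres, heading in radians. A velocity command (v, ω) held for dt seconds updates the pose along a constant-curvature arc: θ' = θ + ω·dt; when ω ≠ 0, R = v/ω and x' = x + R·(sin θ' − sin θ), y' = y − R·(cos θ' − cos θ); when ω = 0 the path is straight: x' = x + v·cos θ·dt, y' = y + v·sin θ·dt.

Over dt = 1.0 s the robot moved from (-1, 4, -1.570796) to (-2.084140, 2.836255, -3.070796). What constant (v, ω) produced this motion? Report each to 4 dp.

v = 1.7500, ω = -1.5000

Δθ = -3.070796 − -1.570796 = -1.500000
ω = Δθ/dt = -1.500000/1.0 = -1.5000
R = −Δy/(cos θ' − cos θ) = -1.1667
v = R·ω = -1.1667·-1.5000 = 1.7500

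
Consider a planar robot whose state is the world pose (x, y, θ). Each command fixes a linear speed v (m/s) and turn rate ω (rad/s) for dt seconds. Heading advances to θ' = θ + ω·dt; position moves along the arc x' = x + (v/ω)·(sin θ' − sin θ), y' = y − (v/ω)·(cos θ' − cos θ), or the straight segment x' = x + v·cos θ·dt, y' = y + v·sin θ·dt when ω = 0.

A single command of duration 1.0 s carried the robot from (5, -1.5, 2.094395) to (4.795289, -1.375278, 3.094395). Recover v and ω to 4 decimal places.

Δθ = 3.094395 − 2.094395 = 1.000000
ω = Δθ/dt = 1.000000/1.0 = 1.0000
R = Δx/(sin θ' − sin θ) = 0.2500
v = R·ω = 0.2500·1.0000 = 0.2500

v = 0.2500, ω = 1.0000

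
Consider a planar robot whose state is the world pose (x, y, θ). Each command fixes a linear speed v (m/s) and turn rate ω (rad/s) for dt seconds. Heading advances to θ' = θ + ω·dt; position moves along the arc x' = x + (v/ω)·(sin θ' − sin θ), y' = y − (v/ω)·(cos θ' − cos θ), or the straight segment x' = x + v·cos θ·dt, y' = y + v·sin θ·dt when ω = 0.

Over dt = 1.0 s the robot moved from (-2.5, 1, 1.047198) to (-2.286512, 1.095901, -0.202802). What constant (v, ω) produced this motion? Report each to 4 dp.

v = 0.2500, ω = -1.2500

Δθ = -0.202802 − 1.047198 = -1.250000
ω = Δθ/dt = -1.250000/1.0 = -1.2500
R = Δx/(sin θ' − sin θ) = -0.2000
v = R·ω = -0.2000·-1.2500 = 0.2500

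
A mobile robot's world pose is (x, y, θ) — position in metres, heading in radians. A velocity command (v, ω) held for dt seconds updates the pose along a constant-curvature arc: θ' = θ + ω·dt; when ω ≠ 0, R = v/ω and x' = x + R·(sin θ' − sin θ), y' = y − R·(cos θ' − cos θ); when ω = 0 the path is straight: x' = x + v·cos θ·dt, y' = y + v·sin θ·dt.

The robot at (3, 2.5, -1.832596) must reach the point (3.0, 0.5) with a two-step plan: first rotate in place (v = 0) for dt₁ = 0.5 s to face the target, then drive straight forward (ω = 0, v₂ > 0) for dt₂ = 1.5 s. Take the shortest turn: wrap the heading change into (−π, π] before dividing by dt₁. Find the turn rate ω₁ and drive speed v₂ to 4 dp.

heading to target = atan2(0.5−2.5, 3−3) = -1.5708
Δθ = wrap(-1.5708 − -1.8326) = 0.2618; ω₁ = Δθ/dt₁ = 0.5236
distance = √((3−3)² + (0.5−2.5)²) = 2.0000; v₂ = distance/dt₂ = 1.3333

ω₁ = 0.5236, v₂ = 1.3333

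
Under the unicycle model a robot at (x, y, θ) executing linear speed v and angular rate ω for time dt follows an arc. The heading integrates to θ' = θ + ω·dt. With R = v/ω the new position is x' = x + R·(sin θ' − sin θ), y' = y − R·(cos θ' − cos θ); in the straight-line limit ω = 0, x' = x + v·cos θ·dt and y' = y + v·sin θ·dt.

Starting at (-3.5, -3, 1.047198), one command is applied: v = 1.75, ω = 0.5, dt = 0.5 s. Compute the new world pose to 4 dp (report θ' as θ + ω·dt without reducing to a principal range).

(-3.1613, -2.1957, 1.2972)

θ' = 1.0472 + 0.5·0.5 = 1.2972
R = v/ω = 1.75/0.5 = 3.5000
x' = -3.5 + 3.5000·(sin 1.2972 − sin 1.0472) = -3.1613
y' = -3 − 3.5000·(cos 1.2972 − cos 1.0472) = -2.1957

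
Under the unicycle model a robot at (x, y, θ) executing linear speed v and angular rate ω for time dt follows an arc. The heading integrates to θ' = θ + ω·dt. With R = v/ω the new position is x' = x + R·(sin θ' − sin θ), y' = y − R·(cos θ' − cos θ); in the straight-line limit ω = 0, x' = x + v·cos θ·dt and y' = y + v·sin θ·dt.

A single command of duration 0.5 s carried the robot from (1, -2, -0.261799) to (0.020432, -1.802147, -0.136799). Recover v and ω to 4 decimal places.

v = -2.0000, ω = 0.2500

Δθ = -0.136799 − -0.261799 = 0.125000
ω = Δθ/dt = 0.125000/0.5 = 0.2500
R = Δx/(sin θ' − sin θ) = -8.0000
v = R·ω = -8.0000·0.2500 = -2.0000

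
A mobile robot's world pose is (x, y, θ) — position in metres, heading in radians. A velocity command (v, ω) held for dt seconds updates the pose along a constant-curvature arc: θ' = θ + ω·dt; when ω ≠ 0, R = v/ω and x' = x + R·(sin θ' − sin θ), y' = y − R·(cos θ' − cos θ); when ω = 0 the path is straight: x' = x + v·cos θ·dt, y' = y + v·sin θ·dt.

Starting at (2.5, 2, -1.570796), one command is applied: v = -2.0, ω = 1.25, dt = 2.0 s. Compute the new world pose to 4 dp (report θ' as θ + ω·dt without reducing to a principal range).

θ' = -1.5708 + 1.25·2.0 = 0.9292
R = v/ω = -2.0/1.25 = -1.6000
x' = 2.5 + -1.6000·(sin 0.9292 − sin -1.5708) = -0.3818
y' = 2 − -1.6000·(cos 0.9292 − cos -1.5708) = 2.9576

(-0.3818, 2.9576, 0.9292)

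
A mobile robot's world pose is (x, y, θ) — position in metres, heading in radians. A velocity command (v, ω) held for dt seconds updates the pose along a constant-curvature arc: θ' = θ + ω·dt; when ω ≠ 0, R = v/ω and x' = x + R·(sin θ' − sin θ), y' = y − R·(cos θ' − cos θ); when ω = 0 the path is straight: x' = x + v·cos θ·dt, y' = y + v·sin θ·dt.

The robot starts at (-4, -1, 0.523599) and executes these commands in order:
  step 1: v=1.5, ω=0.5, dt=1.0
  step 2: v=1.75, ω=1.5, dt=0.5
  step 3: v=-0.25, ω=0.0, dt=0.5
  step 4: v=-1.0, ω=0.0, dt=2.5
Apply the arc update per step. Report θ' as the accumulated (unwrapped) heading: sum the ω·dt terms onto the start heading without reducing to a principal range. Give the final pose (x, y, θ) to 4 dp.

(-2.2629, -1.6920, 1.7736)

step 1: θ'=1.0236 (R=3.0000) → pose (-2.9380, 0.0372, 1.0236)
step 2: θ'=1.7736 (R=1.1667) → pose (-2.7916, 0.8792, 1.7736)
step 3: θ'=1.7736 (straight) → pose (-2.7664, 0.7567, 1.7736)
step 4: θ'=1.7736 (straight) → pose (-2.2629, -1.6920, 1.7736)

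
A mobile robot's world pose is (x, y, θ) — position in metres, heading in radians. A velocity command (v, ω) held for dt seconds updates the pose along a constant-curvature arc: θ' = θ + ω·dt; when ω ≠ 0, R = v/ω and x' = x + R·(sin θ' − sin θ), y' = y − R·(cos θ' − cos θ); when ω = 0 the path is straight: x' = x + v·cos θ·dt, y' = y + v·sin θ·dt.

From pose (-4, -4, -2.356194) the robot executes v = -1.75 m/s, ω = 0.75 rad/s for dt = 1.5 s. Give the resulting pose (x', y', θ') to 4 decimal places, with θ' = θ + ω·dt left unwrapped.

(-3.4498, -1.5728, -1.2312)

θ' = -2.3562 + 0.75·1.5 = -1.2312
R = v/ω = -1.75/0.75 = -2.3333
x' = -4 + -2.3333·(sin -1.2312 − sin -2.3562) = -3.4498
y' = -4 − -2.3333·(cos -1.2312 − cos -2.3562) = -1.5728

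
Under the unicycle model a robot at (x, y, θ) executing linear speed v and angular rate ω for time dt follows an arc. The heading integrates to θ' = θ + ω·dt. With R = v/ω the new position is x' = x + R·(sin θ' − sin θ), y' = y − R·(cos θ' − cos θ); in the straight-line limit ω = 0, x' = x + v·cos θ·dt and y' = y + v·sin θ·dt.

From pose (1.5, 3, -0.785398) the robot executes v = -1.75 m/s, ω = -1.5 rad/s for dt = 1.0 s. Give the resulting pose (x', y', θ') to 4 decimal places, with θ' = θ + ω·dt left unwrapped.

(1.4437, 4.5895, -2.2854)

θ' = -0.7854 + -1.5·1.0 = -2.2854
R = v/ω = -1.75/-1.5 = 1.1667
x' = 1.5 + 1.1667·(sin -2.2854 − sin -0.7854) = 1.4437
y' = 3 − 1.1667·(cos -2.2854 − cos -0.7854) = 4.5895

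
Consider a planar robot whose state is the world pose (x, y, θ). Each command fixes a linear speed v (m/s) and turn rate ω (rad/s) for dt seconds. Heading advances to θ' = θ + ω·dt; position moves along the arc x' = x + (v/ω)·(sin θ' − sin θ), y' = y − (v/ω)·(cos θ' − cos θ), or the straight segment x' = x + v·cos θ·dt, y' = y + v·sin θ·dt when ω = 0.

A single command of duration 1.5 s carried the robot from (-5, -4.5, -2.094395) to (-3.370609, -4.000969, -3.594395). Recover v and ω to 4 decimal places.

v = -1.2500, ω = -1.0000

Δθ = -3.594395 − -2.094395 = -1.500000
ω = Δθ/dt = -1.500000/1.5 = -1.0000
R = Δx/(sin θ' − sin θ) = 1.2500
v = R·ω = 1.2500·-1.0000 = -1.2500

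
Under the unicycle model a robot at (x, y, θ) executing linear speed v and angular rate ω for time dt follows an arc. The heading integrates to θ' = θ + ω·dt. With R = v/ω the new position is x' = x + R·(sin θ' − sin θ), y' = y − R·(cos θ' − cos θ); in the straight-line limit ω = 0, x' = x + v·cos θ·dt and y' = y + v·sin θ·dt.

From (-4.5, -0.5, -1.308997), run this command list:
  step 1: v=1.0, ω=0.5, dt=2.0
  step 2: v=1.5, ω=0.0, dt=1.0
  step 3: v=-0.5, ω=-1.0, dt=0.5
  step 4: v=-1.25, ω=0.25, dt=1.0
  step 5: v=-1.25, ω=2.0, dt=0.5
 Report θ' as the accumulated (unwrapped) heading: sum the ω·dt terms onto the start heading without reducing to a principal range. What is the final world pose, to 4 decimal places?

(-3.5217, -1.3894, 0.4410)

step 1: θ'=-0.3090 (R=2.0000) → pose (-3.1764, -1.8876, -0.3090)
step 2: θ'=-0.3090 (straight) → pose (-1.7474, -2.3438, -0.3090)
step 3: θ'=-0.8090 (R=0.5000) → pose (-1.9571, -2.2126, -0.8090)
step 4: θ'=-0.5590 (R=-5.0000) → pose (-2.9234, -1.4248, -0.5590)
step 5: θ'=0.4410 (R=-0.6250) → pose (-3.5217, -1.3894, 0.4410)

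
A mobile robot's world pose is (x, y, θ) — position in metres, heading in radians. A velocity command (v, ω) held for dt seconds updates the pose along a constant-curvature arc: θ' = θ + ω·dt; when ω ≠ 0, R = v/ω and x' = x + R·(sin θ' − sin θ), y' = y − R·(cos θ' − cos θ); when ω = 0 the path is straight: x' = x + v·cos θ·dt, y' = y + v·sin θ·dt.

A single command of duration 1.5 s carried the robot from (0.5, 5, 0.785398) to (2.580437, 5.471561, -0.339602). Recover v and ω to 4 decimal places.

v = 1.5000, ω = -0.7500

Δθ = -0.339602 − 0.785398 = -1.125000
ω = Δθ/dt = -1.125000/1.5 = -0.7500
R = Δx/(sin θ' − sin θ) = -2.0000
v = R·ω = -2.0000·-0.7500 = 1.5000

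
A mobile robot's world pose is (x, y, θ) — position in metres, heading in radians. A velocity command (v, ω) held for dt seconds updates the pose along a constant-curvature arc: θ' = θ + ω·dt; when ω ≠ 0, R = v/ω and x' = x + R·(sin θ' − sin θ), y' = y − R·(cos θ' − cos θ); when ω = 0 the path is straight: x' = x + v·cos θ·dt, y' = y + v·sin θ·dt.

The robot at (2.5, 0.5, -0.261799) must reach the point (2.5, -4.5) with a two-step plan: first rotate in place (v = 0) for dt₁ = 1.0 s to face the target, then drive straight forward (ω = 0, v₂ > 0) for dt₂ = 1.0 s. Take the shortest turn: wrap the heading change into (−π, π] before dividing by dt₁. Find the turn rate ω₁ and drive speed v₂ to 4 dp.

heading to target = atan2(-4.5−0.5, 2.5−2.5) = -1.5708
Δθ = wrap(-1.5708 − -0.2618) = -1.3090; ω₁ = Δθ/dt₁ = -1.3090
distance = √((2.5−2.5)² + (-4.5−0.5)²) = 5.0000; v₂ = distance/dt₂ = 5.0000

ω₁ = -1.3090, v₂ = 5.0000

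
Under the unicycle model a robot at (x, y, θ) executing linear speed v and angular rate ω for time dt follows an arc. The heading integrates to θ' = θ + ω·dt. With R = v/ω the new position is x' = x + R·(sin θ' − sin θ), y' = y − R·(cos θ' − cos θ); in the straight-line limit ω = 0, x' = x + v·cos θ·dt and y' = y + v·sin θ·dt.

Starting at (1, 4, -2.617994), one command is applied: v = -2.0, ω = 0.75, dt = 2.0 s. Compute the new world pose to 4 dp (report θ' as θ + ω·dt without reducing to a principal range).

θ' = -2.6180 + 0.75·2.0 = -1.1180
R = v/ω = -2.0/0.75 = -2.6667
x' = 1 + -2.6667·(sin -1.1180 − sin -2.6180) = 2.0646
y' = 4 − -2.6667·(cos -1.1180 − cos -2.6180) = 7.4760

(2.0646, 7.4760, -1.1180)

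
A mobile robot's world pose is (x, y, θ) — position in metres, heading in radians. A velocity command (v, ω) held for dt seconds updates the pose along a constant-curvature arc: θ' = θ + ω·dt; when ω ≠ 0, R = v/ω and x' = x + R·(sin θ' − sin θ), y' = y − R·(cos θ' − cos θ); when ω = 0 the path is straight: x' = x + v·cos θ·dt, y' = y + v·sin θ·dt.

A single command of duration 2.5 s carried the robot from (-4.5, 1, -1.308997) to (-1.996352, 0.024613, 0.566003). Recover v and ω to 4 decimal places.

Δθ = 0.566003 − -1.308997 = 1.875000
ω = Δθ/dt = 1.875000/2.5 = 0.7500
R = Δx/(sin θ' − sin θ) = 1.6667
v = R·ω = 1.6667·0.7500 = 1.2500

v = 1.2500, ω = 0.7500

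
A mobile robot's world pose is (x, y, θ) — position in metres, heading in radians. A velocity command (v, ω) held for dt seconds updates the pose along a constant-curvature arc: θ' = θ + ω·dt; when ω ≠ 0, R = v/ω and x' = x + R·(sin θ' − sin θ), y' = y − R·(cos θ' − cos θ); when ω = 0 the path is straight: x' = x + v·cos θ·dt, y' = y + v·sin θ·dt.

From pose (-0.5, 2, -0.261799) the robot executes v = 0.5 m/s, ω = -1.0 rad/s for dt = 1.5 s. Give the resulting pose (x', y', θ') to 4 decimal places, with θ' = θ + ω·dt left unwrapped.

(-0.1385, 1.4221, -1.7618)

θ' = -0.2618 + -1.0·1.5 = -1.7618
R = v/ω = 0.5/-1.0 = -0.5000
x' = -0.5 + -0.5000·(sin -1.7618 − sin -0.2618) = -0.1385
y' = 2 − -0.5000·(cos -1.7618 − cos -0.2618) = 1.4221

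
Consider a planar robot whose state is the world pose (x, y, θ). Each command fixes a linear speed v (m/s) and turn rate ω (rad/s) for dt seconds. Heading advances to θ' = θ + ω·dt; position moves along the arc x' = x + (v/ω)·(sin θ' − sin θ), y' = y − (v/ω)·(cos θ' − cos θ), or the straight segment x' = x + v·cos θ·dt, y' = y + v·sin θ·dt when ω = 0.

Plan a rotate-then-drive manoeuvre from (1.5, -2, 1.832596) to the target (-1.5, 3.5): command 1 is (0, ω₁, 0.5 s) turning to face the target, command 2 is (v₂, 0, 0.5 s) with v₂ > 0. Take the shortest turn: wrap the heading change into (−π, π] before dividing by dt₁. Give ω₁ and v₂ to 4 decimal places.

heading to target = atan2(3.5−-2, -1.5−1.5) = 2.0701
Δθ = wrap(2.0701 − 1.8326) = 0.2375; ω₁ = Δθ/dt₁ = 0.4751
distance = √((-1.5−1.5)² + (3.5−-2)²) = 6.2650; v₂ = distance/dt₂ = 12.5300

ω₁ = 0.4751, v₂ = 12.5300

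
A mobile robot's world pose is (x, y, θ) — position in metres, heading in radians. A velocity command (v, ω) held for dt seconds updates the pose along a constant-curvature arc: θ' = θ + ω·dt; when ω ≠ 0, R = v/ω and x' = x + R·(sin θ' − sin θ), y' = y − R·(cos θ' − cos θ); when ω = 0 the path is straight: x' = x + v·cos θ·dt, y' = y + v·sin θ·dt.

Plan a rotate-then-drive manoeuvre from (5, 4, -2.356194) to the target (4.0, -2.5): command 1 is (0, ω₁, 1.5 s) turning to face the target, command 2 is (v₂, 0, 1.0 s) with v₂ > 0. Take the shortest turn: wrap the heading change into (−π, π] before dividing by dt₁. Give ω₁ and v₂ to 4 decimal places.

heading to target = atan2(-2.5−4, 4−5) = -1.7234
Δθ = wrap(-1.7234 − -2.3562) = 0.6327; ω₁ = Δθ/dt₁ = 0.4218
distance = √((4−5)² + (-2.5−4)²) = 6.5765; v₂ = distance/dt₂ = 6.5765

ω₁ = 0.4218, v₂ = 6.5765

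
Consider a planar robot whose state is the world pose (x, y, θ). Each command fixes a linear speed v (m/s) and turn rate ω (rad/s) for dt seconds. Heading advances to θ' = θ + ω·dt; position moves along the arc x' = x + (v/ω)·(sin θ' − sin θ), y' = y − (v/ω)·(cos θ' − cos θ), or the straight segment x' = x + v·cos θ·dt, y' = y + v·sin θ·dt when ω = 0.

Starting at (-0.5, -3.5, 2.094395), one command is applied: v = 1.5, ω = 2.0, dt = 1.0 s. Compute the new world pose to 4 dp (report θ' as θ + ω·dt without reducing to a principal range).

(-1.7608, -3.4404, 4.0944)

θ' = 2.0944 + 2.0·1.0 = 4.0944
R = v/ω = 1.5/2.0 = 0.7500
x' = -0.5 + 0.7500·(sin 4.0944 − sin 2.0944) = -1.7608
y' = -3.5 − 0.7500·(cos 4.0944 − cos 2.0944) = -3.4404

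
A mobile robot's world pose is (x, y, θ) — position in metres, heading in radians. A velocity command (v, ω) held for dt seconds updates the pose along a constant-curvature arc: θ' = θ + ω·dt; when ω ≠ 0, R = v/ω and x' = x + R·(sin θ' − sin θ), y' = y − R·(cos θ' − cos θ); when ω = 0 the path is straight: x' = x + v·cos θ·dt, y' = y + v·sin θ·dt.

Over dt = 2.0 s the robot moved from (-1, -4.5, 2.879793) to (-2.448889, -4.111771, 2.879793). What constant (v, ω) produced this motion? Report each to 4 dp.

v = 0.7500, ω = 0.0000

Δθ = 2.879793 − 2.879793 = 0.000000
ω = Δθ/dt = 0.000000/2.0 = 0.0000
ω = 0 → v = (Δx·cos θ + Δy·sin θ)/dt = 0.7500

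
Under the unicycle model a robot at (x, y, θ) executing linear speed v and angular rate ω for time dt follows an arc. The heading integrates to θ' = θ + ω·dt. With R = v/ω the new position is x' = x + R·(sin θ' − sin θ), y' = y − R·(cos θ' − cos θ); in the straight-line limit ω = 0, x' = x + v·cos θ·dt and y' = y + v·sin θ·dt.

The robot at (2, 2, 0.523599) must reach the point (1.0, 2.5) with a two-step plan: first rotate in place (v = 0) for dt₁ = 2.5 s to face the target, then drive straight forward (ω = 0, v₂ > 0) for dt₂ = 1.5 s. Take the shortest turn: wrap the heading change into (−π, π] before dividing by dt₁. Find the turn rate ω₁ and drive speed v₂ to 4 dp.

heading to target = atan2(2.5−2, 1−2) = 2.6779
Δθ = wrap(2.6779 − 0.5236) = 2.1543; ω₁ = Δθ/dt₁ = 0.8617
distance = √((1−2)² + (2.5−2)²) = 1.1180; v₂ = distance/dt₂ = 0.7454

ω₁ = 0.8617, v₂ = 0.7454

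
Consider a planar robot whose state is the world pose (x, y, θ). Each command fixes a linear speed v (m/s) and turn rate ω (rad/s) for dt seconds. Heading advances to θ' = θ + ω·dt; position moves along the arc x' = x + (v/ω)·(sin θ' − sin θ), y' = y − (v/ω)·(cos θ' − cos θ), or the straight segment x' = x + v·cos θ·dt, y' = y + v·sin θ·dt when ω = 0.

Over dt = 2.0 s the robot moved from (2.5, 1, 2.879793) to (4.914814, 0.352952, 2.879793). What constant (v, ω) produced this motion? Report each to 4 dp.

v = -1.2500, ω = 0.0000

Δθ = 2.879793 − 2.879793 = 0.000000
ω = Δθ/dt = 0.000000/2.0 = 0.0000
ω = 0 → v = (Δx·cos θ + Δy·sin θ)/dt = -1.2500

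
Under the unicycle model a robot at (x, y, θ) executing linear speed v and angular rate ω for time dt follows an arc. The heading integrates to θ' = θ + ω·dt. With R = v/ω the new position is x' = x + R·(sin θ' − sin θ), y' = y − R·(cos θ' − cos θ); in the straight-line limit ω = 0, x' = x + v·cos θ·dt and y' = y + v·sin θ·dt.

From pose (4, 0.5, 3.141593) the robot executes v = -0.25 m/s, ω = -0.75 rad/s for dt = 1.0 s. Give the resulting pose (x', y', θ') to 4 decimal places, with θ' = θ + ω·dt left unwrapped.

θ' = 3.1416 + -0.75·1.0 = 2.3916
R = v/ω = -0.25/-0.75 = 0.3333
x' = 4 + 0.3333·(sin 2.3916 − sin 3.1416) = 4.2272
y' = 0.5 − 0.3333·(cos 2.3916 − cos 3.1416) = 0.4106

(4.2272, 0.4106, 2.3916)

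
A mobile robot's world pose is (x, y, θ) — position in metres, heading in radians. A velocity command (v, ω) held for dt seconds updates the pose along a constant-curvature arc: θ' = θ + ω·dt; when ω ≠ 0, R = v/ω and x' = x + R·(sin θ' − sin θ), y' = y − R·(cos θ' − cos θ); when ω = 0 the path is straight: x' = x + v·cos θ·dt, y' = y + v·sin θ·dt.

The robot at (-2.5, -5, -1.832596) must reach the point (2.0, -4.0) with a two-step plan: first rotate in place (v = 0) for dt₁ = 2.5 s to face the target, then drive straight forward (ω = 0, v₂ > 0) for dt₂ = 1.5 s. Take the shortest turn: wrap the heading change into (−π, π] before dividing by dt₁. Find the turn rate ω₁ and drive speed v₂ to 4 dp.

heading to target = atan2(-4−-5, 2−-2.5) = 0.2187
Δθ = wrap(0.2187 − -1.8326) = 2.0513; ω₁ = Δθ/dt₁ = 0.8205
distance = √((2−-2.5)² + (-4−-5)²) = 4.6098; v₂ = distance/dt₂ = 3.0732

ω₁ = 0.8205, v₂ = 3.0732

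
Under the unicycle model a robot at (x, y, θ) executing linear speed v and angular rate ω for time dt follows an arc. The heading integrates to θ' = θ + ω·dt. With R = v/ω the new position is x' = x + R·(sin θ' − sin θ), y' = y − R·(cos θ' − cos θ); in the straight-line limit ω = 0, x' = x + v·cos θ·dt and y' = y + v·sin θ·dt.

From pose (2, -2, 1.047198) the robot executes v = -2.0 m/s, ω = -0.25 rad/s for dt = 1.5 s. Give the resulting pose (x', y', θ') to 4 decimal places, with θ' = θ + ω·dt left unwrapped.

(0.0535, -4.2596, 0.6722)

θ' = 1.0472 + -0.25·1.5 = 0.6722
R = v/ω = -2.0/-0.25 = 8.0000
x' = 2 + 8.0000·(sin 0.6722 − sin 1.0472) = 0.0535
y' = -2 − 8.0000·(cos 0.6722 − cos 1.0472) = -4.2596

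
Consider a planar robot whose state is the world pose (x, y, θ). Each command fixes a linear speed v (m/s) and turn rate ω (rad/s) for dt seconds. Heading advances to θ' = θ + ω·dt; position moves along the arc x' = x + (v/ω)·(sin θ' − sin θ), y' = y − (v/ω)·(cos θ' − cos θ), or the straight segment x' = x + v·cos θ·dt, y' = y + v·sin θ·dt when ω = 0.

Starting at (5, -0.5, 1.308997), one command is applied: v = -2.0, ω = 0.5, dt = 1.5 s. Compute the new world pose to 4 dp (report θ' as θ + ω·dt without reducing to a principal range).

(5.3310, -3.4114, 2.0590)

θ' = 1.3090 + 0.5·1.5 = 2.0590
R = v/ω = -2.0/0.5 = -4.0000
x' = 5 + -4.0000·(sin 2.0590 − sin 1.3090) = 5.3310
y' = -0.5 − -4.0000·(cos 2.0590 − cos 1.3090) = -3.4114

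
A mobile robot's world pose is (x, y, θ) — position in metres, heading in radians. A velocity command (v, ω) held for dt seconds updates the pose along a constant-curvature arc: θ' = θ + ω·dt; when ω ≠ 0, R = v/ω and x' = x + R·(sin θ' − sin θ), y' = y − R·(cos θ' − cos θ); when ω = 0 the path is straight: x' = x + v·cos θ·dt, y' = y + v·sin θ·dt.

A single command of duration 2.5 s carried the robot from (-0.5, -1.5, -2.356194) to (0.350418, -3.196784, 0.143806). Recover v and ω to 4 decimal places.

v = 1.0000, ω = 1.0000

Δθ = 0.143806 − -2.356194 = 2.500000
ω = Δθ/dt = 2.500000/2.5 = 1.0000
R = −Δy/(cos θ' − cos θ) = 1.0000
v = R·ω = 1.0000·1.0000 = 1.0000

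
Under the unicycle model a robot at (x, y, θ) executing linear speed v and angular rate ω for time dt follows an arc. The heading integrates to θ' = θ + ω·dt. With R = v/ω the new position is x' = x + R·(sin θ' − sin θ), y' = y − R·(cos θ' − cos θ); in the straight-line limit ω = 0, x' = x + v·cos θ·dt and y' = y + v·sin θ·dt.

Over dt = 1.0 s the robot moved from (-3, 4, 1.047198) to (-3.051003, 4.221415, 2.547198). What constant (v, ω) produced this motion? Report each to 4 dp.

v = 0.2500, ω = 1.5000

Δθ = 2.547198 − 1.047198 = 1.500000
ω = Δθ/dt = 1.500000/1.0 = 1.5000
R = −Δy/(cos θ' − cos θ) = 0.1667
v = R·ω = 0.1667·1.5000 = 0.2500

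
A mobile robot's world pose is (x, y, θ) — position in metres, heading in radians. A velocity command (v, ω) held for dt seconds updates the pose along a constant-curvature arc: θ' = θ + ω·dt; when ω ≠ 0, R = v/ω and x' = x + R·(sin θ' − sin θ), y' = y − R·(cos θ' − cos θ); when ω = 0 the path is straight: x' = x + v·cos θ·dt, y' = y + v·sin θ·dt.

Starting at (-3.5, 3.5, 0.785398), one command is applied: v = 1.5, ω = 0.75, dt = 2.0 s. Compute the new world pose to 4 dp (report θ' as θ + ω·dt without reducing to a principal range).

θ' = 0.7854 + 0.75·2.0 = 2.2854
R = v/ω = 1.5/0.75 = 2.0000
x' = -3.5 + 2.0000·(sin 2.2854 − sin 0.7854) = -3.4035
y' = 3.5 − 2.0000·(cos 2.2854 − cos 0.7854) = 6.2248

(-3.4035, 6.2248, 2.2854)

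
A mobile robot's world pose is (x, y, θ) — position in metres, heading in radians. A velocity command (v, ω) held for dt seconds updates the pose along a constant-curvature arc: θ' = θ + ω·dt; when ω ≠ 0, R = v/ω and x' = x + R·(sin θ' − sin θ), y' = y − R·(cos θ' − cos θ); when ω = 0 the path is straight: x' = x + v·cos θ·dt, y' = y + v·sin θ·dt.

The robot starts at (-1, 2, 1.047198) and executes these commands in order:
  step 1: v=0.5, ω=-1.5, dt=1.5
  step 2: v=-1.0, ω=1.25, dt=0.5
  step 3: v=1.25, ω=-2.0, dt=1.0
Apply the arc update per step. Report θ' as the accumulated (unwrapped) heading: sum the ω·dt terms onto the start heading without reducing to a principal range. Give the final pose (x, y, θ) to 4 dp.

(-0.7172, 1.2838, -2.5778)

step 1: θ'=-1.2028 (R=-0.3333) → pose (-0.4003, 1.9532, -1.2028)
step 2: θ'=-0.5778 (R=-0.8000) → pose (-0.7098, 2.3356, -0.5778)
step 3: θ'=-2.5778 (R=-0.6250) → pose (-0.7172, 1.2838, -2.5778)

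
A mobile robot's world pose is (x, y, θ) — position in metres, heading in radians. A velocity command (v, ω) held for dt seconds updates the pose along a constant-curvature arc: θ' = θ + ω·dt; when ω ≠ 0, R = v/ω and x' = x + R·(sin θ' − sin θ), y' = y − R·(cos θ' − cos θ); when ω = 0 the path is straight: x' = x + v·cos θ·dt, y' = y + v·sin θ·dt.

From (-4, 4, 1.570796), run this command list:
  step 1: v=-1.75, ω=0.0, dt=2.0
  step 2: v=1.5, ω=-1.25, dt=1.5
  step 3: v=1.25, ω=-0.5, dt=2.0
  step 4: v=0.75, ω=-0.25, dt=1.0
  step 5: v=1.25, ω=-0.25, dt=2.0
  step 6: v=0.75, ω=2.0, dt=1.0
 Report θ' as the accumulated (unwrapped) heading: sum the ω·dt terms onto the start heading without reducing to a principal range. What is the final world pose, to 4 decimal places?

step 1: θ'=1.5708 (straight) → pose (-4.0000, 0.5000, 1.5708)
step 2: θ'=-0.3042 (R=-1.2000) → pose (-2.4406, 1.6449, -0.3042)
step 3: θ'=-1.3042 (R=-2.5000) → pose (-0.7777, -0.0817, -1.3042)
step 4: θ'=-1.5542 (R=-3.0000) → pose (-0.6721, -0.8223, -1.5542)
step 5: θ'=-2.0542 (R=-5.0000) → pose (-1.2444, -3.2292, -2.0542)
step 6: θ'=-0.0542 (R=0.3750) → pose (-0.9327, -3.7780, -0.0542)

(-0.9327, -3.7780, -0.0542)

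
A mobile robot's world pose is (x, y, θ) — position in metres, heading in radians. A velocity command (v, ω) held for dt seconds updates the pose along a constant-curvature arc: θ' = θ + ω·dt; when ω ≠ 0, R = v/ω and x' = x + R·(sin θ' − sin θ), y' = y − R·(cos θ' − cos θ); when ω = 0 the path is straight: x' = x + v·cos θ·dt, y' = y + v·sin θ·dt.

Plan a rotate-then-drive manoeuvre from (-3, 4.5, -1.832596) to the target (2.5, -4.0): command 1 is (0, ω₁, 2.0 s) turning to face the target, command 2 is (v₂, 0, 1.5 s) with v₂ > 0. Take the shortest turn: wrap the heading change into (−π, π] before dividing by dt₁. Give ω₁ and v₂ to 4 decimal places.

ω₁ = 0.4181, v₂ = 6.7495

heading to target = atan2(-4−4.5, 2.5−-3) = -0.9965
Δθ = wrap(-0.9965 − -1.8326) = 0.8361; ω₁ = Δθ/dt₁ = 0.4181
distance = √((2.5−-3)² + (-4−4.5)²) = 10.1242; v₂ = distance/dt₂ = 6.7495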